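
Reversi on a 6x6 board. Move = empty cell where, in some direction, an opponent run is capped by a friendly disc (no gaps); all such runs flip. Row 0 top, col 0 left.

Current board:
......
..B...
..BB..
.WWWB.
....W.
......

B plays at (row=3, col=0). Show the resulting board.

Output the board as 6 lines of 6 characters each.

Answer: ......
..B...
..BB..
BBBBB.
....W.
......

Derivation:
Place B at (3,0); scan 8 dirs for brackets.
Dir NW: edge -> no flip
Dir N: first cell '.' (not opp) -> no flip
Dir NE: first cell '.' (not opp) -> no flip
Dir W: edge -> no flip
Dir E: opp run (3,1) (3,2) (3,3) capped by B -> flip
Dir SW: edge -> no flip
Dir S: first cell '.' (not opp) -> no flip
Dir SE: first cell '.' (not opp) -> no flip
All flips: (3,1) (3,2) (3,3)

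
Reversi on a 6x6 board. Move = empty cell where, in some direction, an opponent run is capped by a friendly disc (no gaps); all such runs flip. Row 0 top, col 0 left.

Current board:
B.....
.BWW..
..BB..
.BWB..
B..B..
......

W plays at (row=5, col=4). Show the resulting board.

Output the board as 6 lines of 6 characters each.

Place W at (5,4); scan 8 dirs for brackets.
Dir NW: opp run (4,3) capped by W -> flip
Dir N: first cell '.' (not opp) -> no flip
Dir NE: first cell '.' (not opp) -> no flip
Dir W: first cell '.' (not opp) -> no flip
Dir E: first cell '.' (not opp) -> no flip
Dir SW: edge -> no flip
Dir S: edge -> no flip
Dir SE: edge -> no flip
All flips: (4,3)

Answer: B.....
.BWW..
..BB..
.BWB..
B..W..
....W.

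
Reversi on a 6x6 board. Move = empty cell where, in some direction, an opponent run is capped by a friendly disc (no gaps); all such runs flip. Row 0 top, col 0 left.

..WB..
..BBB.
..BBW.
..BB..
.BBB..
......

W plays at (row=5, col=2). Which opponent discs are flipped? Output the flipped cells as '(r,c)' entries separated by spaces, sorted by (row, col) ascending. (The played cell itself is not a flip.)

Answer: (1,2) (2,2) (3,2) (4,2)

Derivation:
Dir NW: opp run (4,1), next='.' -> no flip
Dir N: opp run (4,2) (3,2) (2,2) (1,2) capped by W -> flip
Dir NE: opp run (4,3), next='.' -> no flip
Dir W: first cell '.' (not opp) -> no flip
Dir E: first cell '.' (not opp) -> no flip
Dir SW: edge -> no flip
Dir S: edge -> no flip
Dir SE: edge -> no flip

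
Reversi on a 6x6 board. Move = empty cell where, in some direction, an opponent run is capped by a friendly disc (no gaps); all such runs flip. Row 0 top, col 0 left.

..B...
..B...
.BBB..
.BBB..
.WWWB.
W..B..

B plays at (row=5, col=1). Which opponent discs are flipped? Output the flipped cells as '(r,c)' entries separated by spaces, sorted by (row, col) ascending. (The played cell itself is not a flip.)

Dir NW: first cell '.' (not opp) -> no flip
Dir N: opp run (4,1) capped by B -> flip
Dir NE: opp run (4,2) capped by B -> flip
Dir W: opp run (5,0), next=edge -> no flip
Dir E: first cell '.' (not opp) -> no flip
Dir SW: edge -> no flip
Dir S: edge -> no flip
Dir SE: edge -> no flip

Answer: (4,1) (4,2)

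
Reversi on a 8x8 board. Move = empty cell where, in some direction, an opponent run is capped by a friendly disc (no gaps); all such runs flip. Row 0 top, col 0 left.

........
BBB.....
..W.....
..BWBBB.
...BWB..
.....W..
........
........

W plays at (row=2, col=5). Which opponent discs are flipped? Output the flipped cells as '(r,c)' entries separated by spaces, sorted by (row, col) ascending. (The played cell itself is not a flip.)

Answer: (3,5) (4,5)

Derivation:
Dir NW: first cell '.' (not opp) -> no flip
Dir N: first cell '.' (not opp) -> no flip
Dir NE: first cell '.' (not opp) -> no flip
Dir W: first cell '.' (not opp) -> no flip
Dir E: first cell '.' (not opp) -> no flip
Dir SW: opp run (3,4) (4,3), next='.' -> no flip
Dir S: opp run (3,5) (4,5) capped by W -> flip
Dir SE: opp run (3,6), next='.' -> no flip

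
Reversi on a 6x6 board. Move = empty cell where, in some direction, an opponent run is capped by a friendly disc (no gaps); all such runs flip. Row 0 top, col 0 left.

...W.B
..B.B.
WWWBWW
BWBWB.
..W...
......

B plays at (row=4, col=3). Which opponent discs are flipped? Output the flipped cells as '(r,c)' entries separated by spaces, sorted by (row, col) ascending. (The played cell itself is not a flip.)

Answer: (3,3)

Derivation:
Dir NW: first cell 'B' (not opp) -> no flip
Dir N: opp run (3,3) capped by B -> flip
Dir NE: first cell 'B' (not opp) -> no flip
Dir W: opp run (4,2), next='.' -> no flip
Dir E: first cell '.' (not opp) -> no flip
Dir SW: first cell '.' (not opp) -> no flip
Dir S: first cell '.' (not opp) -> no flip
Dir SE: first cell '.' (not opp) -> no flip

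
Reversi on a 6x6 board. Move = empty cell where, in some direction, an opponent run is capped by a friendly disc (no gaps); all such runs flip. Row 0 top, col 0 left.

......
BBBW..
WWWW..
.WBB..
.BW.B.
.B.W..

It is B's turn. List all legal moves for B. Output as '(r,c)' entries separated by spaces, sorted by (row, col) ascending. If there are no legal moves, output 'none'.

(0,2): no bracket -> illegal
(0,3): flips 2 -> legal
(0,4): no bracket -> illegal
(1,4): flips 2 -> legal
(2,4): no bracket -> illegal
(3,0): flips 3 -> legal
(3,4): flips 1 -> legal
(4,0): no bracket -> illegal
(4,3): flips 1 -> legal
(5,2): flips 1 -> legal
(5,4): no bracket -> illegal

Answer: (0,3) (1,4) (3,0) (3,4) (4,3) (5,2)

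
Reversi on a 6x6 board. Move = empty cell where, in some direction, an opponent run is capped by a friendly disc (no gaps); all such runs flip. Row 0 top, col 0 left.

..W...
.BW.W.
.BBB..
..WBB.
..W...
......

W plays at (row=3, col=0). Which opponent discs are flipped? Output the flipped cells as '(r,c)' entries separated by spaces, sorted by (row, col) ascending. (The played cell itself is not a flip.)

Dir NW: edge -> no flip
Dir N: first cell '.' (not opp) -> no flip
Dir NE: opp run (2,1) capped by W -> flip
Dir W: edge -> no flip
Dir E: first cell '.' (not opp) -> no flip
Dir SW: edge -> no flip
Dir S: first cell '.' (not opp) -> no flip
Dir SE: first cell '.' (not opp) -> no flip

Answer: (2,1)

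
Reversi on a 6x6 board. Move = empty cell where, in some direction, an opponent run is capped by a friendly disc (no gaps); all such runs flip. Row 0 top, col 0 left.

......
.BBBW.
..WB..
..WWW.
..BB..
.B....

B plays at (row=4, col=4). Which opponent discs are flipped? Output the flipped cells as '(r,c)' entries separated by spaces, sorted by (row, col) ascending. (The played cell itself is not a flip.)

Answer: (2,2) (3,3)

Derivation:
Dir NW: opp run (3,3) (2,2) capped by B -> flip
Dir N: opp run (3,4), next='.' -> no flip
Dir NE: first cell '.' (not opp) -> no flip
Dir W: first cell 'B' (not opp) -> no flip
Dir E: first cell '.' (not opp) -> no flip
Dir SW: first cell '.' (not opp) -> no flip
Dir S: first cell '.' (not opp) -> no flip
Dir SE: first cell '.' (not opp) -> no flip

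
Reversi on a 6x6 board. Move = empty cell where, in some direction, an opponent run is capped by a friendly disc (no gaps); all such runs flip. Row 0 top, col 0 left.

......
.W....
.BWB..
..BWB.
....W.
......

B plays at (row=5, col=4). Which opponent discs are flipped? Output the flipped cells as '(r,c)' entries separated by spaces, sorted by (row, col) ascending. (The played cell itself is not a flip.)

Answer: (4,4)

Derivation:
Dir NW: first cell '.' (not opp) -> no flip
Dir N: opp run (4,4) capped by B -> flip
Dir NE: first cell '.' (not opp) -> no flip
Dir W: first cell '.' (not opp) -> no flip
Dir E: first cell '.' (not opp) -> no flip
Dir SW: edge -> no flip
Dir S: edge -> no flip
Dir SE: edge -> no flip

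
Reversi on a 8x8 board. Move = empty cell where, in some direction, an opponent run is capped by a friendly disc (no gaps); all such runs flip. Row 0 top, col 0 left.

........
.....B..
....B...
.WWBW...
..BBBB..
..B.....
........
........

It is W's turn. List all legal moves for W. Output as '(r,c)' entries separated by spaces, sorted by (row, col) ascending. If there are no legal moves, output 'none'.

(0,4): no bracket -> illegal
(0,5): no bracket -> illegal
(0,6): no bracket -> illegal
(1,3): no bracket -> illegal
(1,4): flips 1 -> legal
(1,6): no bracket -> illegal
(2,2): no bracket -> illegal
(2,3): no bracket -> illegal
(2,5): no bracket -> illegal
(2,6): no bracket -> illegal
(3,5): no bracket -> illegal
(3,6): no bracket -> illegal
(4,1): no bracket -> illegal
(4,6): no bracket -> illegal
(5,1): no bracket -> illegal
(5,3): flips 1 -> legal
(5,4): flips 2 -> legal
(5,5): no bracket -> illegal
(5,6): flips 1 -> legal
(6,1): flips 2 -> legal
(6,2): flips 2 -> legal
(6,3): no bracket -> illegal

Answer: (1,4) (5,3) (5,4) (5,6) (6,1) (6,2)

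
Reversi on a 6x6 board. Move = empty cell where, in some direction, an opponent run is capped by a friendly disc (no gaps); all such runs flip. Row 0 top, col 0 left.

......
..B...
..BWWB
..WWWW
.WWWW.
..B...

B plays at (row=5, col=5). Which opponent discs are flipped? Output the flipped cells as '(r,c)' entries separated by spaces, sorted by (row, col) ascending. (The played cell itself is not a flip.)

Dir NW: opp run (4,4) (3,3) capped by B -> flip
Dir N: first cell '.' (not opp) -> no flip
Dir NE: edge -> no flip
Dir W: first cell '.' (not opp) -> no flip
Dir E: edge -> no flip
Dir SW: edge -> no flip
Dir S: edge -> no flip
Dir SE: edge -> no flip

Answer: (3,3) (4,4)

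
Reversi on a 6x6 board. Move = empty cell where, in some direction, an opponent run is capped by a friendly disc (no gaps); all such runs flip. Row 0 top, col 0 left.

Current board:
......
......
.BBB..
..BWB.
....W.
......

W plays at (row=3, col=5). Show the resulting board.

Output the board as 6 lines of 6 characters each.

Answer: ......
......
.BBB..
..BWWW
....W.
......

Derivation:
Place W at (3,5); scan 8 dirs for brackets.
Dir NW: first cell '.' (not opp) -> no flip
Dir N: first cell '.' (not opp) -> no flip
Dir NE: edge -> no flip
Dir W: opp run (3,4) capped by W -> flip
Dir E: edge -> no flip
Dir SW: first cell 'W' (not opp) -> no flip
Dir S: first cell '.' (not opp) -> no flip
Dir SE: edge -> no flip
All flips: (3,4)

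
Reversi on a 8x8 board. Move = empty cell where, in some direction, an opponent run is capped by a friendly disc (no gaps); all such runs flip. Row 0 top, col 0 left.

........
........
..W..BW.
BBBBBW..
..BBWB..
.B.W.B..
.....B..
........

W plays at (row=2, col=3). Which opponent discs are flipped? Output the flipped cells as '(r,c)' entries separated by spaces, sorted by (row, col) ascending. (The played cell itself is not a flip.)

Answer: (3,3) (4,3)

Derivation:
Dir NW: first cell '.' (not opp) -> no flip
Dir N: first cell '.' (not opp) -> no flip
Dir NE: first cell '.' (not opp) -> no flip
Dir W: first cell 'W' (not opp) -> no flip
Dir E: first cell '.' (not opp) -> no flip
Dir SW: opp run (3,2), next='.' -> no flip
Dir S: opp run (3,3) (4,3) capped by W -> flip
Dir SE: opp run (3,4) (4,5), next='.' -> no flip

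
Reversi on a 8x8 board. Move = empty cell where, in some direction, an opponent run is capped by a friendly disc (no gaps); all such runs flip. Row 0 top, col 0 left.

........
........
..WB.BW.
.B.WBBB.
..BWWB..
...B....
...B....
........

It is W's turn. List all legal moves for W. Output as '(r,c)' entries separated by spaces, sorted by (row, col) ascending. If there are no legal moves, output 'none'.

(1,2): no bracket -> illegal
(1,3): flips 1 -> legal
(1,4): no bracket -> illegal
(1,5): no bracket -> illegal
(1,6): flips 2 -> legal
(2,0): no bracket -> illegal
(2,1): no bracket -> illegal
(2,4): flips 3 -> legal
(2,7): no bracket -> illegal
(3,0): no bracket -> illegal
(3,2): no bracket -> illegal
(3,7): flips 3 -> legal
(4,0): flips 1 -> legal
(4,1): flips 1 -> legal
(4,6): flips 2 -> legal
(4,7): no bracket -> illegal
(5,1): flips 1 -> legal
(5,2): no bracket -> illegal
(5,4): no bracket -> illegal
(5,5): no bracket -> illegal
(5,6): no bracket -> illegal
(6,2): flips 1 -> legal
(6,4): no bracket -> illegal
(7,2): no bracket -> illegal
(7,3): flips 2 -> legal
(7,4): no bracket -> illegal

Answer: (1,3) (1,6) (2,4) (3,7) (4,0) (4,1) (4,6) (5,1) (6,2) (7,3)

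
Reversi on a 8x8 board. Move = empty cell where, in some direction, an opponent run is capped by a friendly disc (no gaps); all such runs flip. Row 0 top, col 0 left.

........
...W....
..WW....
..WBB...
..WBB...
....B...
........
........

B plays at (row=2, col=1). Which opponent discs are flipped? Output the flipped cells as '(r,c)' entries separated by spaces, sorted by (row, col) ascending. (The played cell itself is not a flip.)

Answer: (3,2)

Derivation:
Dir NW: first cell '.' (not opp) -> no flip
Dir N: first cell '.' (not opp) -> no flip
Dir NE: first cell '.' (not opp) -> no flip
Dir W: first cell '.' (not opp) -> no flip
Dir E: opp run (2,2) (2,3), next='.' -> no flip
Dir SW: first cell '.' (not opp) -> no flip
Dir S: first cell '.' (not opp) -> no flip
Dir SE: opp run (3,2) capped by B -> flip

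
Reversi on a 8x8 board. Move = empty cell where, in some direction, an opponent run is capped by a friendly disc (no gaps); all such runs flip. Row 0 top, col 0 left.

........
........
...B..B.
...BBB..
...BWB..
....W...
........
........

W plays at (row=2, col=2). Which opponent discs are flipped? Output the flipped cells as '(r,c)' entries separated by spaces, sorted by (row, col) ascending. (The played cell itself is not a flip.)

Dir NW: first cell '.' (not opp) -> no flip
Dir N: first cell '.' (not opp) -> no flip
Dir NE: first cell '.' (not opp) -> no flip
Dir W: first cell '.' (not opp) -> no flip
Dir E: opp run (2,3), next='.' -> no flip
Dir SW: first cell '.' (not opp) -> no flip
Dir S: first cell '.' (not opp) -> no flip
Dir SE: opp run (3,3) capped by W -> flip

Answer: (3,3)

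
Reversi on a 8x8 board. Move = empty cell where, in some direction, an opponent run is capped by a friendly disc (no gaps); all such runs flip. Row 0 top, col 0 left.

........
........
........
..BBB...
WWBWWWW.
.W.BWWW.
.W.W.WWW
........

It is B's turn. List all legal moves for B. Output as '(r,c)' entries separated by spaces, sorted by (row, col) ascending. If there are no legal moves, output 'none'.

(3,0): no bracket -> illegal
(3,1): no bracket -> illegal
(3,5): flips 1 -> legal
(3,6): no bracket -> illegal
(3,7): no bracket -> illegal
(4,7): flips 4 -> legal
(5,0): flips 1 -> legal
(5,2): flips 1 -> legal
(5,7): flips 3 -> legal
(6,0): flips 1 -> legal
(6,2): no bracket -> illegal
(6,4): flips 2 -> legal
(7,0): no bracket -> illegal
(7,1): no bracket -> illegal
(7,2): no bracket -> illegal
(7,3): flips 1 -> legal
(7,4): no bracket -> illegal
(7,5): no bracket -> illegal
(7,6): flips 3 -> legal
(7,7): flips 3 -> legal

Answer: (3,5) (4,7) (5,0) (5,2) (5,7) (6,0) (6,4) (7,3) (7,6) (7,7)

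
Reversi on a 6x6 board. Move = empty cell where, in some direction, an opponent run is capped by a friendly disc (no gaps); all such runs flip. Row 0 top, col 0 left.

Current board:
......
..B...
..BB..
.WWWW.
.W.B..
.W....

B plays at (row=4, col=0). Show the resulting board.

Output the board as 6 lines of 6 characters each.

Answer: ......
..B...
..BB..
.BWWW.
BW.B..
.W....

Derivation:
Place B at (4,0); scan 8 dirs for brackets.
Dir NW: edge -> no flip
Dir N: first cell '.' (not opp) -> no flip
Dir NE: opp run (3,1) capped by B -> flip
Dir W: edge -> no flip
Dir E: opp run (4,1), next='.' -> no flip
Dir SW: edge -> no flip
Dir S: first cell '.' (not opp) -> no flip
Dir SE: opp run (5,1), next=edge -> no flip
All flips: (3,1)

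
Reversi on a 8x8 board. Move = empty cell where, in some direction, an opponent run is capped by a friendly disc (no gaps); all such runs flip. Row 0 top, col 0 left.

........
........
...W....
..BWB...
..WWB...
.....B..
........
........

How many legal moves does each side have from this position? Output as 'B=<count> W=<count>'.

Answer: B=6 W=8

Derivation:
-- B to move --
(1,2): flips 1 -> legal
(1,3): no bracket -> illegal
(1,4): flips 1 -> legal
(2,2): flips 1 -> legal
(2,4): no bracket -> illegal
(3,1): no bracket -> illegal
(4,1): flips 2 -> legal
(5,1): no bracket -> illegal
(5,2): flips 2 -> legal
(5,3): no bracket -> illegal
(5,4): flips 1 -> legal
B mobility = 6
-- W to move --
(2,1): flips 1 -> legal
(2,2): flips 1 -> legal
(2,4): no bracket -> illegal
(2,5): flips 1 -> legal
(3,1): flips 1 -> legal
(3,5): flips 1 -> legal
(4,1): flips 1 -> legal
(4,5): flips 2 -> legal
(4,6): no bracket -> illegal
(5,3): no bracket -> illegal
(5,4): no bracket -> illegal
(5,6): no bracket -> illegal
(6,4): no bracket -> illegal
(6,5): no bracket -> illegal
(6,6): flips 2 -> legal
W mobility = 8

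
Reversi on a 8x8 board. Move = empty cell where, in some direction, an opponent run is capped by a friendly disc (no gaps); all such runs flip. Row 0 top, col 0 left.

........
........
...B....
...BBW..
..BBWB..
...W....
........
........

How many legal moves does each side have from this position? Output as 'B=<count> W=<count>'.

Answer: B=6 W=8

Derivation:
-- B to move --
(2,4): no bracket -> illegal
(2,5): flips 1 -> legal
(2,6): no bracket -> illegal
(3,6): flips 1 -> legal
(4,6): no bracket -> illegal
(5,2): no bracket -> illegal
(5,4): flips 1 -> legal
(5,5): flips 1 -> legal
(6,2): no bracket -> illegal
(6,3): flips 1 -> legal
(6,4): flips 1 -> legal
B mobility = 6
-- W to move --
(1,2): no bracket -> illegal
(1,3): flips 3 -> legal
(1,4): no bracket -> illegal
(2,2): flips 1 -> legal
(2,4): flips 1 -> legal
(2,5): no bracket -> illegal
(3,1): flips 1 -> legal
(3,2): flips 2 -> legal
(3,6): no bracket -> illegal
(4,1): flips 2 -> legal
(4,6): flips 1 -> legal
(5,1): no bracket -> illegal
(5,2): no bracket -> illegal
(5,4): no bracket -> illegal
(5,5): flips 1 -> legal
(5,6): no bracket -> illegal
W mobility = 8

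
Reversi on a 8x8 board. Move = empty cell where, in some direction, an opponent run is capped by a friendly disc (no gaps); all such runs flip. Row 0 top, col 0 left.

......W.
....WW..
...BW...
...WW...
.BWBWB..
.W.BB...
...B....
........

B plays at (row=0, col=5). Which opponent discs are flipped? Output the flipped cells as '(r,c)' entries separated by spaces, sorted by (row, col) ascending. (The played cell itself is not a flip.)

Answer: (1,4)

Derivation:
Dir NW: edge -> no flip
Dir N: edge -> no flip
Dir NE: edge -> no flip
Dir W: first cell '.' (not opp) -> no flip
Dir E: opp run (0,6), next='.' -> no flip
Dir SW: opp run (1,4) capped by B -> flip
Dir S: opp run (1,5), next='.' -> no flip
Dir SE: first cell '.' (not opp) -> no flip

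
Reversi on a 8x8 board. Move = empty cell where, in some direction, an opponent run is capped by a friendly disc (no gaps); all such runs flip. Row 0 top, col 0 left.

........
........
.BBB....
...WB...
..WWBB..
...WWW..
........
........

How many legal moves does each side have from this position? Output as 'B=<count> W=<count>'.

-- B to move --
(2,4): no bracket -> illegal
(3,1): no bracket -> illegal
(3,2): flips 1 -> legal
(4,1): flips 2 -> legal
(4,6): no bracket -> illegal
(5,1): no bracket -> illegal
(5,2): flips 1 -> legal
(5,6): no bracket -> illegal
(6,2): flips 1 -> legal
(6,3): flips 4 -> legal
(6,4): flips 1 -> legal
(6,5): flips 1 -> legal
(6,6): flips 1 -> legal
B mobility = 8
-- W to move --
(1,0): no bracket -> illegal
(1,1): flips 1 -> legal
(1,2): no bracket -> illegal
(1,3): flips 1 -> legal
(1,4): no bracket -> illegal
(2,0): no bracket -> illegal
(2,4): flips 2 -> legal
(2,5): flips 1 -> legal
(3,0): no bracket -> illegal
(3,1): no bracket -> illegal
(3,2): no bracket -> illegal
(3,5): flips 3 -> legal
(3,6): flips 1 -> legal
(4,6): flips 2 -> legal
(5,6): no bracket -> illegal
W mobility = 7

Answer: B=8 W=7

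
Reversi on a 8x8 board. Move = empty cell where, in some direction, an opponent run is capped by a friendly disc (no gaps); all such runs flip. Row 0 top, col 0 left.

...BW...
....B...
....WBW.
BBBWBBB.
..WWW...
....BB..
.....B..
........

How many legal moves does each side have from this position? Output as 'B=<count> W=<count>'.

Answer: B=9 W=10

Derivation:
-- B to move --
(0,5): flips 1 -> legal
(1,3): flips 1 -> legal
(1,5): no bracket -> illegal
(1,6): flips 1 -> legal
(1,7): flips 1 -> legal
(2,2): flips 2 -> legal
(2,3): flips 1 -> legal
(2,7): flips 1 -> legal
(3,7): no bracket -> illegal
(4,1): no bracket -> illegal
(4,5): no bracket -> illegal
(5,1): no bracket -> illegal
(5,2): flips 2 -> legal
(5,3): flips 2 -> legal
B mobility = 9
-- W to move --
(0,2): flips 1 -> legal
(0,5): no bracket -> illegal
(1,2): no bracket -> illegal
(1,3): no bracket -> illegal
(1,5): no bracket -> illegal
(1,6): flips 2 -> legal
(2,0): flips 1 -> legal
(2,1): flips 1 -> legal
(2,2): flips 1 -> legal
(2,3): no bracket -> illegal
(2,7): no bracket -> illegal
(3,7): flips 3 -> legal
(4,0): no bracket -> illegal
(4,1): no bracket -> illegal
(4,5): no bracket -> illegal
(4,6): flips 2 -> legal
(4,7): no bracket -> illegal
(5,3): no bracket -> illegal
(5,6): no bracket -> illegal
(6,3): no bracket -> illegal
(6,4): flips 1 -> legal
(6,6): flips 1 -> legal
(7,4): no bracket -> illegal
(7,5): no bracket -> illegal
(7,6): flips 2 -> legal
W mobility = 10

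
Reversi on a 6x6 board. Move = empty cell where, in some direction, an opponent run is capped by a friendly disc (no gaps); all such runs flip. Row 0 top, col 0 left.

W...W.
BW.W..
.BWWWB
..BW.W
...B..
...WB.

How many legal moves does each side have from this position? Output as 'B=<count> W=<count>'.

-- B to move --
(0,1): flips 1 -> legal
(0,2): no bracket -> illegal
(0,3): flips 3 -> legal
(0,5): no bracket -> illegal
(1,2): flips 2 -> legal
(1,4): flips 1 -> legal
(1,5): no bracket -> illegal
(2,0): no bracket -> illegal
(3,1): no bracket -> illegal
(3,4): flips 1 -> legal
(4,2): no bracket -> illegal
(4,4): no bracket -> illegal
(4,5): flips 1 -> legal
(5,2): flips 1 -> legal
B mobility = 7
-- W to move --
(0,1): no bracket -> illegal
(1,2): no bracket -> illegal
(1,4): no bracket -> illegal
(1,5): flips 1 -> legal
(2,0): flips 2 -> legal
(3,0): no bracket -> illegal
(3,1): flips 2 -> legal
(3,4): no bracket -> illegal
(4,1): flips 1 -> legal
(4,2): flips 1 -> legal
(4,4): no bracket -> illegal
(4,5): no bracket -> illegal
(5,2): no bracket -> illegal
(5,5): flips 1 -> legal
W mobility = 6

Answer: B=7 W=6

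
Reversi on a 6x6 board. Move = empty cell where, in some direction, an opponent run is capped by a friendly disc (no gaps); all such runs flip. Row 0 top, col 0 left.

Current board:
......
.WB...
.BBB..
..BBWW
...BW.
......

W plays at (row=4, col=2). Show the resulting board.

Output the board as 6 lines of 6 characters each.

Place W at (4,2); scan 8 dirs for brackets.
Dir NW: first cell '.' (not opp) -> no flip
Dir N: opp run (3,2) (2,2) (1,2), next='.' -> no flip
Dir NE: opp run (3,3), next='.' -> no flip
Dir W: first cell '.' (not opp) -> no flip
Dir E: opp run (4,3) capped by W -> flip
Dir SW: first cell '.' (not opp) -> no flip
Dir S: first cell '.' (not opp) -> no flip
Dir SE: first cell '.' (not opp) -> no flip
All flips: (4,3)

Answer: ......
.WB...
.BBB..
..BBWW
..WWW.
......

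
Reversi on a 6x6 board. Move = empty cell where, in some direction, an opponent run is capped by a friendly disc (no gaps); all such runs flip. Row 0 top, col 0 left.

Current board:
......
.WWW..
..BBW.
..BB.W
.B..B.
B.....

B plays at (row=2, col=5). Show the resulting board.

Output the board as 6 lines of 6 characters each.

Place B at (2,5); scan 8 dirs for brackets.
Dir NW: first cell '.' (not opp) -> no flip
Dir N: first cell '.' (not opp) -> no flip
Dir NE: edge -> no flip
Dir W: opp run (2,4) capped by B -> flip
Dir E: edge -> no flip
Dir SW: first cell '.' (not opp) -> no flip
Dir S: opp run (3,5), next='.' -> no flip
Dir SE: edge -> no flip
All flips: (2,4)

Answer: ......
.WWW..
..BBBB
..BB.W
.B..B.
B.....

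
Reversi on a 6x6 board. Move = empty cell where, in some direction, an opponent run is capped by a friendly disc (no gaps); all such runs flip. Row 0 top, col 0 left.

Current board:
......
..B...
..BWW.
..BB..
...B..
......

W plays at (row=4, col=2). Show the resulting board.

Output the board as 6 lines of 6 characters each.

Answer: ......
..B...
..BWW.
..BW..
..WB..
......

Derivation:
Place W at (4,2); scan 8 dirs for brackets.
Dir NW: first cell '.' (not opp) -> no flip
Dir N: opp run (3,2) (2,2) (1,2), next='.' -> no flip
Dir NE: opp run (3,3) capped by W -> flip
Dir W: first cell '.' (not opp) -> no flip
Dir E: opp run (4,3), next='.' -> no flip
Dir SW: first cell '.' (not opp) -> no flip
Dir S: first cell '.' (not opp) -> no flip
Dir SE: first cell '.' (not opp) -> no flip
All flips: (3,3)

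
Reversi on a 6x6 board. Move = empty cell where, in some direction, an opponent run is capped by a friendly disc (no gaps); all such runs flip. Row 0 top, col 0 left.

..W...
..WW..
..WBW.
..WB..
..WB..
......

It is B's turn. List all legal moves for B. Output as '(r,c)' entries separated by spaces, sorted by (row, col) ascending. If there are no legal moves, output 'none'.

Answer: (0,1) (0,3) (1,1) (1,5) (2,1) (2,5) (3,1) (4,1) (5,1)

Derivation:
(0,1): flips 1 -> legal
(0,3): flips 1 -> legal
(0,4): no bracket -> illegal
(1,1): flips 1 -> legal
(1,4): no bracket -> illegal
(1,5): flips 1 -> legal
(2,1): flips 2 -> legal
(2,5): flips 1 -> legal
(3,1): flips 1 -> legal
(3,4): no bracket -> illegal
(3,5): no bracket -> illegal
(4,1): flips 2 -> legal
(5,1): flips 1 -> legal
(5,2): no bracket -> illegal
(5,3): no bracket -> illegal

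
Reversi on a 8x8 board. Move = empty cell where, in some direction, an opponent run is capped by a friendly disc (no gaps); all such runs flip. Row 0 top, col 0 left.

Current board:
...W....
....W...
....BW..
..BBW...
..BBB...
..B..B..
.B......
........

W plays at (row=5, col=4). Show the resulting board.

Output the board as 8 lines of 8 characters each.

Place W at (5,4); scan 8 dirs for brackets.
Dir NW: opp run (4,3) (3,2), next='.' -> no flip
Dir N: opp run (4,4) capped by W -> flip
Dir NE: first cell '.' (not opp) -> no flip
Dir W: first cell '.' (not opp) -> no flip
Dir E: opp run (5,5), next='.' -> no flip
Dir SW: first cell '.' (not opp) -> no flip
Dir S: first cell '.' (not opp) -> no flip
Dir SE: first cell '.' (not opp) -> no flip
All flips: (4,4)

Answer: ...W....
....W...
....BW..
..BBW...
..BBW...
..B.WB..
.B......
........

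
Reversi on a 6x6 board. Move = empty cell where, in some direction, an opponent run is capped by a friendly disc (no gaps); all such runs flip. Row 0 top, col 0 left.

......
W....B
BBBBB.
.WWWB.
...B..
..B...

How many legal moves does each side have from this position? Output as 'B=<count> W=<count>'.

-- B to move --
(0,0): flips 1 -> legal
(0,1): no bracket -> illegal
(1,1): no bracket -> illegal
(3,0): flips 3 -> legal
(4,0): flips 1 -> legal
(4,1): flips 2 -> legal
(4,2): flips 3 -> legal
(4,4): flips 1 -> legal
B mobility = 6
-- W to move --
(0,4): no bracket -> illegal
(0,5): no bracket -> illegal
(1,1): flips 2 -> legal
(1,2): flips 1 -> legal
(1,3): flips 2 -> legal
(1,4): flips 1 -> legal
(2,5): no bracket -> illegal
(3,0): flips 1 -> legal
(3,5): flips 1 -> legal
(4,1): no bracket -> illegal
(4,2): no bracket -> illegal
(4,4): no bracket -> illegal
(4,5): no bracket -> illegal
(5,1): no bracket -> illegal
(5,3): flips 1 -> legal
(5,4): flips 1 -> legal
W mobility = 8

Answer: B=6 W=8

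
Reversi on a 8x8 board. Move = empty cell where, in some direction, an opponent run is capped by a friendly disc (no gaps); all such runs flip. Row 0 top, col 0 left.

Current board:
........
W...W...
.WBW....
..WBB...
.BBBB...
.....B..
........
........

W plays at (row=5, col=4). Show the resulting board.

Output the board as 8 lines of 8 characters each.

Place W at (5,4); scan 8 dirs for brackets.
Dir NW: opp run (4,3) capped by W -> flip
Dir N: opp run (4,4) (3,4), next='.' -> no flip
Dir NE: first cell '.' (not opp) -> no flip
Dir W: first cell '.' (not opp) -> no flip
Dir E: opp run (5,5), next='.' -> no flip
Dir SW: first cell '.' (not opp) -> no flip
Dir S: first cell '.' (not opp) -> no flip
Dir SE: first cell '.' (not opp) -> no flip
All flips: (4,3)

Answer: ........
W...W...
.WBW....
..WBB...
.BBWB...
....WB..
........
........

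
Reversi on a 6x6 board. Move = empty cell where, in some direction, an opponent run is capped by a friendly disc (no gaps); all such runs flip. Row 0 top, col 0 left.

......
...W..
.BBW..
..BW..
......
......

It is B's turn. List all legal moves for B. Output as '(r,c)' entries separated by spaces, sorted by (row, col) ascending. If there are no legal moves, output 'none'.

(0,2): no bracket -> illegal
(0,3): no bracket -> illegal
(0,4): flips 1 -> legal
(1,2): no bracket -> illegal
(1,4): flips 1 -> legal
(2,4): flips 1 -> legal
(3,4): flips 1 -> legal
(4,2): no bracket -> illegal
(4,3): no bracket -> illegal
(4,4): flips 1 -> legal

Answer: (0,4) (1,4) (2,4) (3,4) (4,4)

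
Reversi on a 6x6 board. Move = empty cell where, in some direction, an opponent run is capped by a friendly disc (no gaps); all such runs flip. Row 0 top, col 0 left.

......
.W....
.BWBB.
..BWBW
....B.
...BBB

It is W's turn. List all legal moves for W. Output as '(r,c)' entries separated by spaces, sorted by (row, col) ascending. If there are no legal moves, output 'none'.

Answer: (1,3) (1,5) (2,0) (2,5) (3,1) (4,2)

Derivation:
(1,0): no bracket -> illegal
(1,2): no bracket -> illegal
(1,3): flips 2 -> legal
(1,4): no bracket -> illegal
(1,5): flips 1 -> legal
(2,0): flips 1 -> legal
(2,5): flips 2 -> legal
(3,0): no bracket -> illegal
(3,1): flips 2 -> legal
(4,1): no bracket -> illegal
(4,2): flips 1 -> legal
(4,3): no bracket -> illegal
(4,5): no bracket -> illegal
(5,2): no bracket -> illegal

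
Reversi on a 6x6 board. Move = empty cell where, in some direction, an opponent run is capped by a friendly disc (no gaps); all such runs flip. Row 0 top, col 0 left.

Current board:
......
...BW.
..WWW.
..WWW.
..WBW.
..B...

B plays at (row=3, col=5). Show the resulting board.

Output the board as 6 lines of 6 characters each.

Answer: ......
...BW.
..WWB.
..WWWB
..WBW.
..B...

Derivation:
Place B at (3,5); scan 8 dirs for brackets.
Dir NW: opp run (2,4) capped by B -> flip
Dir N: first cell '.' (not opp) -> no flip
Dir NE: edge -> no flip
Dir W: opp run (3,4) (3,3) (3,2), next='.' -> no flip
Dir E: edge -> no flip
Dir SW: opp run (4,4), next='.' -> no flip
Dir S: first cell '.' (not opp) -> no flip
Dir SE: edge -> no flip
All flips: (2,4)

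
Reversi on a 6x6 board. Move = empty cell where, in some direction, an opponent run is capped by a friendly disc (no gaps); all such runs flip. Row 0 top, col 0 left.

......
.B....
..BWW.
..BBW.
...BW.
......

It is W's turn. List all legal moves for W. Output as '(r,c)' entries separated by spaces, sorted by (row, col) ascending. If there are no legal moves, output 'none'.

Answer: (0,0) (2,1) (3,1) (4,1) (4,2) (5,2) (5,3)

Derivation:
(0,0): flips 3 -> legal
(0,1): no bracket -> illegal
(0,2): no bracket -> illegal
(1,0): no bracket -> illegal
(1,2): no bracket -> illegal
(1,3): no bracket -> illegal
(2,0): no bracket -> illegal
(2,1): flips 1 -> legal
(3,1): flips 2 -> legal
(4,1): flips 1 -> legal
(4,2): flips 2 -> legal
(5,2): flips 1 -> legal
(5,3): flips 2 -> legal
(5,4): no bracket -> illegal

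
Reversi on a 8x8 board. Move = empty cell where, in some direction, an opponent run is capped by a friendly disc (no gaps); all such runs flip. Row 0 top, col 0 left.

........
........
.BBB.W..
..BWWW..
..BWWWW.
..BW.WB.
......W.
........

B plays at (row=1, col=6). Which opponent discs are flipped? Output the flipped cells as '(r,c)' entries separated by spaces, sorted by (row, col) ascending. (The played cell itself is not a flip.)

Dir NW: first cell '.' (not opp) -> no flip
Dir N: first cell '.' (not opp) -> no flip
Dir NE: first cell '.' (not opp) -> no flip
Dir W: first cell '.' (not opp) -> no flip
Dir E: first cell '.' (not opp) -> no flip
Dir SW: opp run (2,5) (3,4) (4,3) capped by B -> flip
Dir S: first cell '.' (not opp) -> no flip
Dir SE: first cell '.' (not opp) -> no flip

Answer: (2,5) (3,4) (4,3)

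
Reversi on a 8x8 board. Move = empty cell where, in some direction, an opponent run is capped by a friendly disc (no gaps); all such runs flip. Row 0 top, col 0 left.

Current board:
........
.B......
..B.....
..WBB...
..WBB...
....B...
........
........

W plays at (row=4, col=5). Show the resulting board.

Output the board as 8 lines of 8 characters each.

Answer: ........
.B......
..B.....
..WBB...
..WWWW..
....B...
........
........

Derivation:
Place W at (4,5); scan 8 dirs for brackets.
Dir NW: opp run (3,4), next='.' -> no flip
Dir N: first cell '.' (not opp) -> no flip
Dir NE: first cell '.' (not opp) -> no flip
Dir W: opp run (4,4) (4,3) capped by W -> flip
Dir E: first cell '.' (not opp) -> no flip
Dir SW: opp run (5,4), next='.' -> no flip
Dir S: first cell '.' (not opp) -> no flip
Dir SE: first cell '.' (not opp) -> no flip
All flips: (4,3) (4,4)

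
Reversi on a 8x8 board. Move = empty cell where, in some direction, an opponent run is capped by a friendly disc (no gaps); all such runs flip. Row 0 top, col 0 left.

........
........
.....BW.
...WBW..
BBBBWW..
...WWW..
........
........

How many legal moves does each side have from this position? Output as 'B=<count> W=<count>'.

-- B to move --
(1,5): no bracket -> illegal
(1,6): no bracket -> illegal
(1,7): no bracket -> illegal
(2,2): no bracket -> illegal
(2,3): flips 1 -> legal
(2,4): flips 1 -> legal
(2,7): flips 1 -> legal
(3,2): flips 1 -> legal
(3,6): flips 1 -> legal
(3,7): no bracket -> illegal
(4,6): flips 2 -> legal
(5,2): no bracket -> illegal
(5,6): flips 1 -> legal
(6,2): no bracket -> illegal
(6,3): flips 1 -> legal
(6,4): flips 3 -> legal
(6,5): flips 4 -> legal
(6,6): no bracket -> illegal
B mobility = 10
-- W to move --
(1,4): no bracket -> illegal
(1,5): flips 1 -> legal
(1,6): no bracket -> illegal
(2,3): flips 1 -> legal
(2,4): flips 2 -> legal
(3,0): no bracket -> illegal
(3,1): flips 1 -> legal
(3,2): flips 1 -> legal
(3,6): no bracket -> illegal
(5,0): no bracket -> illegal
(5,1): flips 1 -> legal
(5,2): no bracket -> illegal
W mobility = 6

Answer: B=10 W=6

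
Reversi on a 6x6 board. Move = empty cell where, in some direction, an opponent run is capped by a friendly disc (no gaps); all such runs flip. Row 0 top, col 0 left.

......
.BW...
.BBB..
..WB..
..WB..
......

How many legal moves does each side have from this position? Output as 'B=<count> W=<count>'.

-- B to move --
(0,1): flips 1 -> legal
(0,2): flips 1 -> legal
(0,3): flips 1 -> legal
(1,3): flips 1 -> legal
(3,1): flips 1 -> legal
(4,1): flips 2 -> legal
(5,1): flips 1 -> legal
(5,2): flips 2 -> legal
(5,3): no bracket -> illegal
B mobility = 8
-- W to move --
(0,0): no bracket -> illegal
(0,1): no bracket -> illegal
(0,2): no bracket -> illegal
(1,0): flips 2 -> legal
(1,3): no bracket -> illegal
(1,4): flips 1 -> legal
(2,0): no bracket -> illegal
(2,4): flips 1 -> legal
(3,0): flips 1 -> legal
(3,1): no bracket -> illegal
(3,4): flips 2 -> legal
(4,4): flips 1 -> legal
(5,2): no bracket -> illegal
(5,3): no bracket -> illegal
(5,4): flips 1 -> legal
W mobility = 7

Answer: B=8 W=7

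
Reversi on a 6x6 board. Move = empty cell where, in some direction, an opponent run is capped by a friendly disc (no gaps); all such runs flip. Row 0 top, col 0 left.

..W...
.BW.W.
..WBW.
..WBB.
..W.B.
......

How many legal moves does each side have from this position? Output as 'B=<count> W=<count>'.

-- B to move --
(0,1): flips 1 -> legal
(0,3): no bracket -> illegal
(0,4): flips 2 -> legal
(0,5): flips 1 -> legal
(1,3): flips 1 -> legal
(1,5): flips 1 -> legal
(2,1): flips 1 -> legal
(2,5): flips 1 -> legal
(3,1): flips 1 -> legal
(3,5): no bracket -> illegal
(4,1): flips 1 -> legal
(4,3): no bracket -> illegal
(5,1): flips 1 -> legal
(5,2): no bracket -> illegal
(5,3): no bracket -> illegal
B mobility = 10
-- W to move --
(0,0): flips 1 -> legal
(0,1): no bracket -> illegal
(1,0): flips 1 -> legal
(1,3): no bracket -> illegal
(2,0): flips 1 -> legal
(2,1): no bracket -> illegal
(2,5): no bracket -> illegal
(3,5): flips 2 -> legal
(4,3): no bracket -> illegal
(4,5): flips 2 -> legal
(5,3): no bracket -> illegal
(5,4): flips 2 -> legal
(5,5): flips 2 -> legal
W mobility = 7

Answer: B=10 W=7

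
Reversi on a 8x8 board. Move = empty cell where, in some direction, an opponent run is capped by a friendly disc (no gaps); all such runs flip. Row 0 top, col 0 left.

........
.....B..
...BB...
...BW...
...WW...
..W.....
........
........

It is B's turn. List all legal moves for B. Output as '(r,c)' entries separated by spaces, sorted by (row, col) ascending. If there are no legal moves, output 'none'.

Answer: (3,5) (4,5) (5,3) (5,4) (5,5)

Derivation:
(2,5): no bracket -> illegal
(3,2): no bracket -> illegal
(3,5): flips 1 -> legal
(4,1): no bracket -> illegal
(4,2): no bracket -> illegal
(4,5): flips 1 -> legal
(5,1): no bracket -> illegal
(5,3): flips 1 -> legal
(5,4): flips 2 -> legal
(5,5): flips 1 -> legal
(6,1): no bracket -> illegal
(6,2): no bracket -> illegal
(6,3): no bracket -> illegal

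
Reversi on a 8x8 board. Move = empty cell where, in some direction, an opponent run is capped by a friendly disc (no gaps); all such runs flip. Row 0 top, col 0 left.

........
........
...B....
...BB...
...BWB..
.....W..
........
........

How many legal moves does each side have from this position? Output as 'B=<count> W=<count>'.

Answer: B=3 W=5

Derivation:
-- B to move --
(3,5): no bracket -> illegal
(4,6): no bracket -> illegal
(5,3): no bracket -> illegal
(5,4): flips 1 -> legal
(5,6): no bracket -> illegal
(6,4): no bracket -> illegal
(6,5): flips 1 -> legal
(6,6): flips 2 -> legal
B mobility = 3
-- W to move --
(1,2): no bracket -> illegal
(1,3): no bracket -> illegal
(1,4): no bracket -> illegal
(2,2): flips 1 -> legal
(2,4): flips 1 -> legal
(2,5): no bracket -> illegal
(3,2): no bracket -> illegal
(3,5): flips 1 -> legal
(3,6): no bracket -> illegal
(4,2): flips 1 -> legal
(4,6): flips 1 -> legal
(5,2): no bracket -> illegal
(5,3): no bracket -> illegal
(5,4): no bracket -> illegal
(5,6): no bracket -> illegal
W mobility = 5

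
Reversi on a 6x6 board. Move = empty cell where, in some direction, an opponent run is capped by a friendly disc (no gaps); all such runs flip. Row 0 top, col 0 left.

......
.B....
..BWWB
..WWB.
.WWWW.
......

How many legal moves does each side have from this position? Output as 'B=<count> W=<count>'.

-- B to move --
(1,2): flips 1 -> legal
(1,3): no bracket -> illegal
(1,4): flips 1 -> legal
(1,5): no bracket -> illegal
(2,1): no bracket -> illegal
(3,0): no bracket -> illegal
(3,1): flips 2 -> legal
(3,5): no bracket -> illegal
(4,0): no bracket -> illegal
(4,5): no bracket -> illegal
(5,0): no bracket -> illegal
(5,1): no bracket -> illegal
(5,2): flips 3 -> legal
(5,3): no bracket -> illegal
(5,4): flips 1 -> legal
(5,5): flips 2 -> legal
B mobility = 6
-- W to move --
(0,0): flips 2 -> legal
(0,1): no bracket -> illegal
(0,2): no bracket -> illegal
(1,0): no bracket -> illegal
(1,2): flips 1 -> legal
(1,3): no bracket -> illegal
(1,4): no bracket -> illegal
(1,5): no bracket -> illegal
(2,0): no bracket -> illegal
(2,1): flips 1 -> legal
(3,1): no bracket -> illegal
(3,5): flips 1 -> legal
(4,5): flips 1 -> legal
W mobility = 5

Answer: B=6 W=5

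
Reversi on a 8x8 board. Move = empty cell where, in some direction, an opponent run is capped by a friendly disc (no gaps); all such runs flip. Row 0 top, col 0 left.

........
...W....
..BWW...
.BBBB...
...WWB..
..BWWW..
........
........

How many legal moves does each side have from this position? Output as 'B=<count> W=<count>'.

Answer: B=12 W=12

Derivation:
-- B to move --
(0,2): no bracket -> illegal
(0,3): flips 2 -> legal
(0,4): flips 1 -> legal
(1,2): flips 1 -> legal
(1,4): flips 2 -> legal
(1,5): flips 1 -> legal
(2,5): flips 2 -> legal
(3,5): no bracket -> illegal
(4,2): flips 2 -> legal
(4,6): no bracket -> illegal
(5,6): flips 3 -> legal
(6,2): no bracket -> illegal
(6,3): flips 3 -> legal
(6,4): flips 2 -> legal
(6,5): flips 3 -> legal
(6,6): flips 2 -> legal
B mobility = 12
-- W to move --
(1,1): flips 2 -> legal
(1,2): no bracket -> illegal
(2,0): no bracket -> illegal
(2,1): flips 2 -> legal
(2,5): flips 1 -> legal
(3,0): no bracket -> illegal
(3,5): flips 1 -> legal
(3,6): flips 1 -> legal
(4,0): flips 2 -> legal
(4,1): flips 1 -> legal
(4,2): flips 1 -> legal
(4,6): flips 1 -> legal
(5,1): flips 1 -> legal
(5,6): flips 2 -> legal
(6,1): flips 1 -> legal
(6,2): no bracket -> illegal
(6,3): no bracket -> illegal
W mobility = 12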